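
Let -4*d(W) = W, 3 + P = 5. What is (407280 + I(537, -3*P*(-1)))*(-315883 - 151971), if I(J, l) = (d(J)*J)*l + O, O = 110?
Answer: 11772844129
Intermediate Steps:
P = 2 (P = -3 + 5 = 2)
d(W) = -W/4
I(J, l) = 110 - l*J²/4 (I(J, l) = ((-J/4)*J)*l + 110 = (-J²/4)*l + 110 = -l*J²/4 + 110 = 110 - l*J²/4)
(407280 + I(537, -3*P*(-1)))*(-315883 - 151971) = (407280 + (110 - ¼*-3*2*(-1)*537²))*(-315883 - 151971) = (407280 + (110 - ¼*(-6*(-1))*288369))*(-467854) = (407280 + (110 - ¼*6*288369))*(-467854) = (407280 + (110 - 865107/2))*(-467854) = (407280 - 864887/2)*(-467854) = -50327/2*(-467854) = 11772844129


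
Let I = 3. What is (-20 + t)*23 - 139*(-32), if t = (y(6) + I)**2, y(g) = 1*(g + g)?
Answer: 9163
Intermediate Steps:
y(g) = 2*g (y(g) = 1*(2*g) = 2*g)
t = 225 (t = (2*6 + 3)**2 = (12 + 3)**2 = 15**2 = 225)
(-20 + t)*23 - 139*(-32) = (-20 + 225)*23 - 139*(-32) = 205*23 + 4448 = 4715 + 4448 = 9163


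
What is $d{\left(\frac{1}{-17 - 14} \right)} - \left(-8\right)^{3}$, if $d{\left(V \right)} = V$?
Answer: $\frac{15871}{31} \approx 511.97$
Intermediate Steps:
$d{\left(\frac{1}{-17 - 14} \right)} - \left(-8\right)^{3} = \frac{1}{-17 - 14} - \left(-8\right)^{3} = \frac{1}{-31} - -512 = - \frac{1}{31} + 512 = \frac{15871}{31}$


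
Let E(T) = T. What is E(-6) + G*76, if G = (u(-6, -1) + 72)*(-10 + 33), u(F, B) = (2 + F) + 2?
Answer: 122354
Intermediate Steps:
u(F, B) = 4 + F
G = 1610 (G = ((4 - 6) + 72)*(-10 + 33) = (-2 + 72)*23 = 70*23 = 1610)
E(-6) + G*76 = -6 + 1610*76 = -6 + 122360 = 122354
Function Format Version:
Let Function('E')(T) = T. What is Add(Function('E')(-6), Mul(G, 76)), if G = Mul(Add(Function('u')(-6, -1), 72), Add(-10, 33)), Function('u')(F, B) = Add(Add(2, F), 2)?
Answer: 122354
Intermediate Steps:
Function('u')(F, B) = Add(4, F)
G = 1610 (G = Mul(Add(Add(4, -6), 72), Add(-10, 33)) = Mul(Add(-2, 72), 23) = Mul(70, 23) = 1610)
Add(Function('E')(-6), Mul(G, 76)) = Add(-6, Mul(1610, 76)) = Add(-6, 122360) = 122354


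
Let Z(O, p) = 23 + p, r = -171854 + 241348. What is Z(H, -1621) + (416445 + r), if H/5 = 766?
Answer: 484341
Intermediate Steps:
H = 3830 (H = 5*766 = 3830)
r = 69494
Z(H, -1621) + (416445 + r) = (23 - 1621) + (416445 + 69494) = -1598 + 485939 = 484341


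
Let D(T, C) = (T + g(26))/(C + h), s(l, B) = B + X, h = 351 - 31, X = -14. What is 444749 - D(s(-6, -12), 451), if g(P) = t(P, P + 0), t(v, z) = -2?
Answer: 342901507/771 ≈ 4.4475e+5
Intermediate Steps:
g(P) = -2
h = 320
s(l, B) = -14 + B (s(l, B) = B - 14 = -14 + B)
D(T, C) = (-2 + T)/(320 + C) (D(T, C) = (T - 2)/(C + 320) = (-2 + T)/(320 + C))
444749 - D(s(-6, -12), 451) = 444749 - (-2 + (-14 - 12))/(320 + 451) = 444749 - (-2 - 26)/771 = 444749 - (-28)/771 = 444749 - 1*(-28/771) = 444749 + 28/771 = 342901507/771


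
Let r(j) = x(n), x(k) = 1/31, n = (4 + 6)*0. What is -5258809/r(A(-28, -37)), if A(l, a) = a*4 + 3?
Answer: -163023079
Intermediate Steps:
n = 0 (n = 10*0 = 0)
A(l, a) = 3 + 4*a (A(l, a) = 4*a + 3 = 3 + 4*a)
x(k) = 1/31
r(j) = 1/31
-5258809/r(A(-28, -37)) = -5258809/1/31 = -5258809*31 = -163023079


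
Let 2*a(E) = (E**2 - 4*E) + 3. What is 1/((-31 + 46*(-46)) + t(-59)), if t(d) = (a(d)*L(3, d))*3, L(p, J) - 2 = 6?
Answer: 1/42493 ≈ 2.3533e-5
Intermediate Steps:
L(p, J) = 8 (L(p, J) = 2 + 6 = 8)
a(E) = 3/2 + E**2/2 - 2*E (a(E) = ((E**2 - 4*E) + 3)/2 = (3 + E**2 - 4*E)/2 = 3/2 + E**2/2 - 2*E)
t(d) = 36 - 48*d + 12*d**2 (t(d) = ((3/2 + d**2/2 - 2*d)*8)*3 = (12 - 16*d + 4*d**2)*3 = 36 - 48*d + 12*d**2)
1/((-31 + 46*(-46)) + t(-59)) = 1/((-31 + 46*(-46)) + (36 - 48*(-59) + 12*(-59)**2)) = 1/((-31 - 2116) + (36 + 2832 + 12*3481)) = 1/(-2147 + (36 + 2832 + 41772)) = 1/(-2147 + 44640) = 1/42493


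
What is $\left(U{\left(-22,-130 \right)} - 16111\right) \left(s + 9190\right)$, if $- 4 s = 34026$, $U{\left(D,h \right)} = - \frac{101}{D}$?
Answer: $- \frac{484384147}{44} \approx -1.1009 \cdot 10^{7}$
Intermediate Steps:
$s = - \frac{17013}{2}$ ($s = \left(- \frac{1}{4}\right) 34026 = - \frac{17013}{2} \approx -8506.5$)
$\left(U{\left(-22,-130 \right)} - 16111\right) \left(s + 9190\right) = \left(- \frac{101}{-22} - 16111\right) \left(- \frac{17013}{2} + 9190\right) = \left(\left(-101\right) \left(- \frac{1}{22}\right) - 16111\right) \frac{1367}{2} = \left(\frac{101}{22} - 16111\right) \frac{1367}{2} = \left(- \frac{354341}{22}\right) \frac{1367}{2} = - \frac{484384147}{44}$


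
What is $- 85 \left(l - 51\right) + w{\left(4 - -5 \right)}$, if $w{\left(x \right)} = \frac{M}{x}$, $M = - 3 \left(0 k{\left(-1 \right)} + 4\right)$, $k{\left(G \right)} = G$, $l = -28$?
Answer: $\frac{20141}{3} \approx 6713.7$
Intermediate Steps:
$M = -12$ ($M = - 3 \left(0 \left(-1\right) + 4\right) = - 3 \left(0 + 4\right) = \left(-3\right) 4 = -12$)
$w{\left(x \right)} = - \frac{12}{x}$
$- 85 \left(l - 51\right) + w{\left(4 - -5 \right)} = - 85 \left(-28 - 51\right) - \frac{12}{4 - -5} = - 85 \left(-28 - 51\right) - \frac{12}{4 + 5} = \left(-85\right) \left(-79\right) - \frac{12}{9} = 6715 - \frac{4}{3} = \frac{20141}{3}$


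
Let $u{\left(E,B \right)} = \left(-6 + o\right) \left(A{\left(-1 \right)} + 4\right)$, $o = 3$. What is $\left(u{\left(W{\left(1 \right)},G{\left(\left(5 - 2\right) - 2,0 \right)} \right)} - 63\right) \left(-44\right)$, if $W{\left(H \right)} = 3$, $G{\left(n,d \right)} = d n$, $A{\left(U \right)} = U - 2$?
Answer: $2904$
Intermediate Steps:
$A{\left(U \right)} = -2 + U$ ($A{\left(U \right)} = U - 2 = -2 + U$)
$u{\left(E,B \right)} = -3$ ($u{\left(E,B \right)} = \left(-6 + 3\right) \left(\left(-2 - 1\right) + 4\right) = - 3 \left(-3 + 4\right) = \left(-3\right) 1 = -3$)
$\left(u{\left(W{\left(1 \right)},G{\left(\left(5 - 2\right) - 2,0 \right)} \right)} - 63\right) \left(-44\right) = \left(-3 - 63\right) \left(-44\right) = \left(-66\right) \left(-44\right) = 2904$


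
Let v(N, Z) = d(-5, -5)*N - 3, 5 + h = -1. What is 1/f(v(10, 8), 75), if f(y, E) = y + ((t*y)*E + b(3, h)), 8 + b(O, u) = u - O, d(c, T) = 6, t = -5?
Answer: -1/21335 ≈ -4.6871e-5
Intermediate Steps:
h = -6 (h = -5 - 1 = -6)
b(O, u) = -8 + u - O (b(O, u) = -8 + (u - O) = -8 + u - O)
v(N, Z) = -3 + 6*N (v(N, Z) = 6*N - 3 = -3 + 6*N)
f(y, E) = -17 + y - 5*E*y (f(y, E) = y + ((-5*y)*E + (-8 - 6 - 1*3)) = y + (-5*E*y + (-8 - 6 - 3)) = y + (-5*E*y - 17) = y + (-17 - 5*E*y) = -17 + y - 5*E*y)
1/f(v(10, 8), 75) = 1/(-17 + (-3 + 6*10) - 5*75*(-3 + 6*10)) = 1/(-17 + (-3 + 60) - 5*75*(-3 + 60)) = 1/(-17 + 57 - 5*75*57) = 1/(-17 + 57 - 21375) = 1/(-21335) = -1/21335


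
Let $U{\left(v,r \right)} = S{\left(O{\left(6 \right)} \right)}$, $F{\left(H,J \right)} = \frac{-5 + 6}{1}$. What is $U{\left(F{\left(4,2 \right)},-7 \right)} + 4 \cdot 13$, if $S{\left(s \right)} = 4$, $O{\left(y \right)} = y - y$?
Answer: $56$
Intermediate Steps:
$F{\left(H,J \right)} = 1$ ($F{\left(H,J \right)} = 1 \cdot 1 = 1$)
$O{\left(y \right)} = 0$
$U{\left(v,r \right)} = 4$
$U{\left(F{\left(4,2 \right)},-7 \right)} + 4 \cdot 13 = 4 + 4 \cdot 13 = 4 + 52 = 56$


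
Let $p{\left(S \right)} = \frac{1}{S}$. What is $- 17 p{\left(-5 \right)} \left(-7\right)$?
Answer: $- \frac{119}{5} \approx -23.8$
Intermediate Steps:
$- 17 p{\left(-5 \right)} \left(-7\right) = - \frac{17}{-5} \left(-7\right) = \left(-17\right) \left(- \frac{1}{5}\right) \left(-7\right) = \frac{17}{5} \left(-7\right) = - \frac{119}{5}$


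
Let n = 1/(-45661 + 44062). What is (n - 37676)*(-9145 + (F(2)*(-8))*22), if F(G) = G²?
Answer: 197780805775/533 ≈ 3.7107e+8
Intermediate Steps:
n = -1/1599 (n = 1/(-1599) = -1/1599 ≈ -0.00062539)
(n - 37676)*(-9145 + (F(2)*(-8))*22) = (-1/1599 - 37676)*(-9145 + (2²*(-8))*22) = -60243925*(-9145 + (4*(-8))*22)/1599 = -60243925*(-9145 - 32*22)/1599 = -60243925*(-9145 - 704)/1599 = -60243925/1599*(-9849) = 197780805775/533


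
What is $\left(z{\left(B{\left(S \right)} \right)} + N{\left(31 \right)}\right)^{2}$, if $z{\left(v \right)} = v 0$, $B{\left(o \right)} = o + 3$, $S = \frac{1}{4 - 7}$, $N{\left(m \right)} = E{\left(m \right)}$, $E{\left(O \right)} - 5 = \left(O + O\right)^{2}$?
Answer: $14814801$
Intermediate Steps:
$E{\left(O \right)} = 5 + 4 O^{2}$ ($E{\left(O \right)} = 5 + \left(O + O\right)^{2} = 5 + \left(2 O\right)^{2} = 5 + 4 O^{2}$)
$N{\left(m \right)} = 5 + 4 m^{2}$
$S = - \frac{1}{3}$ ($S = \frac{1}{4 - 7} = \frac{1}{-3} = - \frac{1}{3} \approx -0.33333$)
$B{\left(o \right)} = 3 + o$
$z{\left(v \right)} = 0$
$\left(z{\left(B{\left(S \right)} \right)} + N{\left(31 \right)}\right)^{2} = \left(0 + \left(5 + 4 \cdot 31^{2}\right)\right)^{2} = \left(0 + \left(5 + 4 \cdot 961\right)\right)^{2} = \left(0 + \left(5 + 3844\right)\right)^{2} = \left(0 + 3849\right)^{2} = 3849^{2} = 14814801$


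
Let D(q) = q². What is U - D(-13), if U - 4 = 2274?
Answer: 2109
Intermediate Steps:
U = 2278 (U = 4 + 2274 = 2278)
U - D(-13) = 2278 - 1*(-13)² = 2278 - 1*169 = 2278 - 169 = 2109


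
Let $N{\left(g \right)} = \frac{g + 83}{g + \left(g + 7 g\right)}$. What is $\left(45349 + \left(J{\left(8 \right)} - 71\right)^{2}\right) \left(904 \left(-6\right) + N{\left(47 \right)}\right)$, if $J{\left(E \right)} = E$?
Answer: $- \frac{113146440596}{423} \approx -2.6749 \cdot 10^{8}$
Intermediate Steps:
$N{\left(g \right)} = \frac{83 + g}{9 g}$ ($N{\left(g \right)} = \frac{83 + g}{g + 8 g} = \frac{83 + g}{9 g}$)
$\left(45349 + \left(J{\left(8 \right)} - 71\right)^{2}\right) \left(904 \left(-6\right) + N{\left(47 \right)}\right) = \left(45349 + \left(8 - 71\right)^{2}\right) \left(904 \left(-6\right) + \frac{83 + 47}{9 \cdot 47}\right) = \left(45349 + \left(-63\right)^{2}\right) \left(-5424 + \frac{1}{9} \cdot \frac{1}{47} \cdot 130\right) = \left(45349 + 3969\right) \left(-5424 + \frac{130}{423}\right) = 49318 \left(- \frac{2294222}{423}\right) = - \frac{113146440596}{423}$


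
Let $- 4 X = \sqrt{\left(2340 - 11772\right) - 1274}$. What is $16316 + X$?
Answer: $16316 - \frac{i \sqrt{10706}}{4} \approx 16316.0 - 25.867 i$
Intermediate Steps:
$X = - \frac{i \sqrt{10706}}{4}$ ($X = - \frac{\sqrt{\left(2340 - 11772\right) - 1274}}{4} = - \frac{\sqrt{-9432 - 1274}}{4} = - \frac{\sqrt{-10706}}{4} = - \frac{i \sqrt{10706}}{4} \approx - 25.867 i$)
$16316 + X = 16316 - \frac{i \sqrt{10706}}{4}$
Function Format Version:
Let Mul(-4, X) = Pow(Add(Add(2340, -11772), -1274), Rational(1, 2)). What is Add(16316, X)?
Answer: Add(16316, Mul(Rational(-1, 4), I, Pow(10706, Rational(1, 2)))) ≈ Add(16316., Mul(-25.867, I))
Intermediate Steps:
X = Mul(Rational(-1, 4), I, Pow(10706, Rational(1, 2))) (X = Mul(Rational(-1, 4), Pow(Add(Add(2340, -11772), -1274), Rational(1, 2))) = Mul(Rational(-1, 4), Pow(Add(-9432, -1274), Rational(1, 2))) = Mul(Rational(-1, 4), Pow(-10706, Rational(1, 2))) = Mul(Rational(-1, 4), Mul(I, Pow(10706, Rational(1, 2)))) = Mul(Rational(-1, 4), I, Pow(10706, Rational(1, 2))) ≈ Mul(-25.867, I))
Add(16316, X) = Add(16316, Mul(Rational(-1, 4), I, Pow(10706, Rational(1, 2))))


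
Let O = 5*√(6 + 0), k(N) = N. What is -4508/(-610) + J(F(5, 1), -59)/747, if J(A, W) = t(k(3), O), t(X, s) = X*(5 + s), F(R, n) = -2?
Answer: 562771/75945 + 5*√6/249 ≈ 7.4594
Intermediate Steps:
O = 5*√6 ≈ 12.247
J(A, W) = 15 + 15*√6 (J(A, W) = 3*(5 + 5*√6) = 15 + 15*√6)
-4508/(-610) + J(F(5, 1), -59)/747 = -4508/(-610) + (15 + 15*√6)/747 = -4508*(-1/610) + (15 + 15*√6)*(1/747) = 2254/305 + (5/249 + 5*√6/249) = 562771/75945 + 5*√6/249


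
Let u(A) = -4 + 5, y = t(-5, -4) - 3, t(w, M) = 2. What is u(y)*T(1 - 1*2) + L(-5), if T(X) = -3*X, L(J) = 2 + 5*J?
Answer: -20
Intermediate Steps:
y = -1 (y = 2 - 3 = -1)
u(A) = 1
u(y)*T(1 - 1*2) + L(-5) = 1*(-3*(1 - 1*2)) + (2 + 5*(-5)) = 1*(-3*(1 - 2)) + (2 - 25) = 1*(-3*(-1)) - 23 = 1*3 - 23 = 3 - 23 = -20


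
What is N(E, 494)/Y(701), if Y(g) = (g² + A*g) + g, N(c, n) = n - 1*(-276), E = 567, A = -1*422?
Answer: 11/2804 ≈ 0.0039230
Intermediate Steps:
A = -422
N(c, n) = 276 + n (N(c, n) = n + 276 = 276 + n)
Y(g) = g² - 421*g (Y(g) = (g² - 422*g) + g = g² - 421*g)
N(E, 494)/Y(701) = (276 + 494)/((701*(-421 + 701))) = 770/((701*280)) = 770/196280 = 770*(1/196280) = 11/2804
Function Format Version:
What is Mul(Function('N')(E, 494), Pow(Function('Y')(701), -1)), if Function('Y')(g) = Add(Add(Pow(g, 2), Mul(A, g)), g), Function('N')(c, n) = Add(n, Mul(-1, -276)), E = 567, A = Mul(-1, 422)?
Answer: Rational(11, 2804) ≈ 0.0039230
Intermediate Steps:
A = -422
Function('N')(c, n) = Add(276, n) (Function('N')(c, n) = Add(n, 276) = Add(276, n))
Function('Y')(g) = Add(Pow(g, 2), Mul(-421, g)) (Function('Y')(g) = Add(Add(Pow(g, 2), Mul(-422, g)), g) = Add(Pow(g, 2), Mul(-421, g)))
Mul(Function('N')(E, 494), Pow(Function('Y')(701), -1)) = Mul(Add(276, 494), Pow(Mul(701, Add(-421, 701)), -1)) = Mul(770, Pow(Mul(701, 280), -1)) = Mul(770, Pow(196280, -1)) = Mul(770, Rational(1, 196280)) = Rational(11, 2804)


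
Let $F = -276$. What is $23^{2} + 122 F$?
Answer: $-33143$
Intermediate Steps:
$23^{2} + 122 F = 23^{2} + 122 \left(-276\right) = 529 - 33672 = -33143$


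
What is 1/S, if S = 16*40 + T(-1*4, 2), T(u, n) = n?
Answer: 1/642 ≈ 0.0015576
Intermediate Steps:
S = 642 (S = 16*40 + 2 = 640 + 2 = 642)
1/S = 1/642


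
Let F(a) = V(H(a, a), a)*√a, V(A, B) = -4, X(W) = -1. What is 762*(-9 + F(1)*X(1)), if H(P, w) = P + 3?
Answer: -3810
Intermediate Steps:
H(P, w) = 3 + P
F(a) = -4*√a
762*(-9 + F(1)*X(1)) = 762*(-9 - 4*√1*(-1)) = 762*(-9 - 4*1*(-1)) = 762*(-9 - 4*(-1)) = 762*(-9 + 4) = 762*(-5) = -3810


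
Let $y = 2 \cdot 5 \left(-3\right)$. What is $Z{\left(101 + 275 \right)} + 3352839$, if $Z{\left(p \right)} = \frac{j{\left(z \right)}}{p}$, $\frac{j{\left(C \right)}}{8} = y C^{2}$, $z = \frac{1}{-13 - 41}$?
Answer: $\frac{76585548433}{22842} \approx 3.3528 \cdot 10^{6}$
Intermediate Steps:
$y = -30$ ($y = 10 \left(-3\right) = -30$)
$z = - \frac{1}{54}$ ($z = \frac{1}{-54} = - \frac{1}{54} \approx -0.018519$)
$j{\left(C \right)} = - 240 C^{2}$ ($j{\left(C \right)} = 8 \left(- 30 C^{2}\right) = - 240 C^{2}$)
$Z{\left(p \right)} = - \frac{20}{243 p}$ ($Z{\left(p \right)} = \frac{\left(-240\right) \left(- \frac{1}{54}\right)^{2}}{p} = \frac{\left(-240\right) \frac{1}{2916}}{p} = - \frac{20}{243 p}$)
$Z{\left(101 + 275 \right)} + 3352839 = - \frac{20}{243 \left(101 + 275\right)} + 3352839 = - \frac{20}{243 \cdot 376} + 3352839 = \left(- \frac{20}{243}\right) \frac{1}{376} + 3352839 = - \frac{5}{22842} + 3352839 = \frac{76585548433}{22842}$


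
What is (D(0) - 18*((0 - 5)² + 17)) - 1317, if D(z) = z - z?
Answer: -2073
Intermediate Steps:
D(z) = 0
(D(0) - 18*((0 - 5)² + 17)) - 1317 = (0 - 18*((0 - 5)² + 17)) - 1317 = (0 - 18*((-5)² + 17)) - 1317 = (0 - 18*(25 + 17)) - 1317 = (0 - 18*42) - 1317 = (0 - 756) - 1317 = -756 - 1317 = -2073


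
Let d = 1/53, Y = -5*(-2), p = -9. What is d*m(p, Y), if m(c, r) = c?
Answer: -9/53 ≈ -0.16981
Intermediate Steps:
Y = 10
d = 1/53 ≈ 0.018868
d*m(p, Y) = (1/53)*(-9) = -9/53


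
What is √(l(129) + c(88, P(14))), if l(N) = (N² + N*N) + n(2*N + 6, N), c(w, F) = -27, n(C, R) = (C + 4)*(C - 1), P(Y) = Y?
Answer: √103739 ≈ 322.09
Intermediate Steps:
n(C, R) = (-1 + C)*(4 + C) (n(C, R) = (4 + C)*(-1 + C) = (-1 + C)*(4 + C))
l(N) = 14 + (6 + 2*N)² + 2*N² + 6*N (l(N) = (N² + N*N) + (-4 + (2*N + 6)² + 3*(2*N + 6)) = (N² + N²) + (-4 + (6 + 2*N)² + 3*(6 + 2*N)) = 2*N² + (-4 + (6 + 2*N)² + (18 + 6*N)) = 2*N² + (14 + (6 + 2*N)² + 6*N) = 14 + (6 + 2*N)² + 2*N² + 6*N)
√(l(129) + c(88, P(14))) = √((50 + 6*129² + 30*129) - 27) = √((50 + 6*16641 + 3870) - 27) = √((50 + 99846 + 3870) - 27) = √(103766 - 27) = √103739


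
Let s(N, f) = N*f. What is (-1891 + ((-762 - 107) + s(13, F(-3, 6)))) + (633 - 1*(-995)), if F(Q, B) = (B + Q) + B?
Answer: -1015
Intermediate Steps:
F(Q, B) = Q + 2*B
(-1891 + ((-762 - 107) + s(13, F(-3, 6)))) + (633 - 1*(-995)) = (-1891 + ((-762 - 107) + 13*(-3 + 2*6))) + (633 - 1*(-995)) = (-1891 + (-869 + 13*(-3 + 12))) + (633 + 995) = (-1891 + (-869 + 13*9)) + 1628 = (-1891 + (-869 + 117)) + 1628 = (-1891 - 752) + 1628 = -2643 + 1628 = -1015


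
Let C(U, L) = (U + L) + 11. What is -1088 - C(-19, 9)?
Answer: -1089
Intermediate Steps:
C(U, L) = 11 + L + U (C(U, L) = (L + U) + 11 = 11 + L + U)
-1088 - C(-19, 9) = -1088 - (11 + 9 - 19) = -1088 - 1*1 = -1088 - 1 = -1089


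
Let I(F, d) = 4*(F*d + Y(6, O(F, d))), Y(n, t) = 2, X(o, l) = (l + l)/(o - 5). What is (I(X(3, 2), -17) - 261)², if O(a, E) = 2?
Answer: 13689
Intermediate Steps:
X(o, l) = 2*l/(-5 + o) (X(o, l) = (2*l)/(-5 + o) = 2*l/(-5 + o))
I(F, d) = 8 + 4*F*d (I(F, d) = 4*(F*d + 2) = 4*(2 + F*d) = 8 + 4*F*d)
(I(X(3, 2), -17) - 261)² = ((8 + 4*(2*2/(-5 + 3))*(-17)) - 261)² = ((8 + 4*(2*2/(-2))*(-17)) - 261)² = ((8 + 4*(2*2*(-½))*(-17)) - 261)² = ((8 + 4*(-2)*(-17)) - 261)² = ((8 + 136) - 261)² = (144 - 261)² = (-117)² = 13689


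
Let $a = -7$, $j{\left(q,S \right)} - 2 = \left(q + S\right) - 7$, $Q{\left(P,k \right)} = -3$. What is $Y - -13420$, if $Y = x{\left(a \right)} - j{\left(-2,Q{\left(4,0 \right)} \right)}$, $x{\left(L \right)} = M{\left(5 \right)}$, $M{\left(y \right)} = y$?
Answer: $13435$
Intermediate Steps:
$j{\left(q,S \right)} = -5 + S + q$ ($j{\left(q,S \right)} = 2 - \left(7 - S - q\right) = 2 + \left(-7 + S + q\right) = -5 + S + q$)
$x{\left(L \right)} = 5$
$Y = 15$ ($Y = 5 - \left(-5 - 3 - 2\right) = 5 - -10 = 5 + 10 = 15$)
$Y - -13420 = 15 - -13420 = 15 + 13420 = 13435$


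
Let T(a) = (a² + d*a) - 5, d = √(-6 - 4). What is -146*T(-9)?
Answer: -11096 + 1314*I*√10 ≈ -11096.0 + 4155.2*I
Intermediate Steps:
d = I*√10 (d = √(-10) = I*√10 ≈ 3.1623*I)
T(a) = -5 + a² + I*a*√10 (T(a) = (a² + (I*√10)*a) - 5 = (a² + I*a*√10) - 5 = -5 + a² + I*a*√10)
-146*T(-9) = -146*(-5 + (-9)² + I*(-9)*√10) = -146*(-5 + 81 - 9*I*√10) = -146*(76 - 9*I*√10) = -11096 + 1314*I*√10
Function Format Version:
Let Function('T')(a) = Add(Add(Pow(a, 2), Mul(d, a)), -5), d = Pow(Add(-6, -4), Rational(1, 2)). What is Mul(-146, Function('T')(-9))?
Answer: Add(-11096, Mul(1314, I, Pow(10, Rational(1, 2)))) ≈ Add(-11096., Mul(4155.2, I))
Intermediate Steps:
d = Mul(I, Pow(10, Rational(1, 2))) (d = Pow(-10, Rational(1, 2)) = Mul(I, Pow(10, Rational(1, 2))) ≈ Mul(3.1623, I))
Function('T')(a) = Add(-5, Pow(a, 2), Mul(I, a, Pow(10, Rational(1, 2)))) (Function('T')(a) = Add(Add(Pow(a, 2), Mul(Mul(I, Pow(10, Rational(1, 2))), a)), -5) = Add(Add(Pow(a, 2), Mul(I, a, Pow(10, Rational(1, 2)))), -5) = Add(-5, Pow(a, 2), Mul(I, a, Pow(10, Rational(1, 2)))))
Mul(-146, Function('T')(-9)) = Mul(-146, Add(-5, Pow(-9, 2), Mul(I, -9, Pow(10, Rational(1, 2))))) = Mul(-146, Add(-5, 81, Mul(-9, I, Pow(10, Rational(1, 2))))) = Mul(-146, Add(76, Mul(-9, I, Pow(10, Rational(1, 2))))) = Add(-11096, Mul(1314, I, Pow(10, Rational(1, 2))))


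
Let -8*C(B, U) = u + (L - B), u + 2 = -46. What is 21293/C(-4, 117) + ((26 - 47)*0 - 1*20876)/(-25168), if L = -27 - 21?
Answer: 268071149/144716 ≈ 1852.4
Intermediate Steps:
u = -48 (u = -2 - 46 = -48)
L = -48
C(B, U) = 12 + B/8 (C(B, U) = -(-48 + (-48 - B))/8 = -(-96 - B)/8 = 12 + B/8)
21293/C(-4, 117) + ((26 - 47)*0 - 1*20876)/(-25168) = 21293/(12 + (1/8)*(-4)) + ((26 - 47)*0 - 1*20876)/(-25168) = 21293/(12 - 1/2) + (-21*0 - 20876)*(-1/25168) = 21293/(23/2) + (0 - 20876)*(-1/25168) = 21293*(2/23) - 20876*(-1/25168) = 42586/23 + 5219/6292 = 268071149/144716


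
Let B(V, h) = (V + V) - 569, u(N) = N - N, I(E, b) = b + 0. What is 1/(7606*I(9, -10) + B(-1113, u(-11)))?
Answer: -1/78855 ≈ -1.2681e-5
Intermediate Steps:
I(E, b) = b
u(N) = 0
B(V, h) = -569 + 2*V (B(V, h) = 2*V - 569 = -569 + 2*V)
1/(7606*I(9, -10) + B(-1113, u(-11))) = 1/(7606*(-10) + (-569 + 2*(-1113))) = 1/(-76060 + (-569 - 2226)) = 1/(-76060 - 2795) = 1/(-78855) = -1/78855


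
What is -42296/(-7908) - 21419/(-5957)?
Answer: 105334681/11776989 ≈ 8.9441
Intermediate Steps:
-42296/(-7908) - 21419/(-5957) = -42296*(-1/7908) - 21419*(-1/5957) = 10574/1977 + 21419/5957 = 105334681/11776989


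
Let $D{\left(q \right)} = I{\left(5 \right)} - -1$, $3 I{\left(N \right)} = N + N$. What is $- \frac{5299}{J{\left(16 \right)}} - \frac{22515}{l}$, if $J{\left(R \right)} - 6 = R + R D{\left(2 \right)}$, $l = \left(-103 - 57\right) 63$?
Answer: $- \frac{5135755}{92064} \approx -55.785$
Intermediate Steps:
$I{\left(N \right)} = \frac{2 N}{3}$ ($I{\left(N \right)} = \frac{N + N}{3} = \frac{2 N}{3}$)
$D{\left(q \right)} = \frac{13}{3}$ ($D{\left(q \right)} = \frac{2}{3} \cdot 5 - -1 = \frac{10}{3} + 1 = \frac{13}{3}$)
$l = -10080$ ($l = \left(-103 - 57\right) 63 = \left(-160\right) 63 = -10080$)
$J{\left(R \right)} = 6 + \frac{16 R}{3}$ ($J{\left(R \right)} = 6 + \left(R + R \frac{13}{3}\right) = 6 + \left(R + \frac{13 R}{3}\right) = 6 + \frac{16 R}{3}$)
$- \frac{5299}{J{\left(16 \right)}} - \frac{22515}{l} = - \frac{5299}{6 + \frac{16}{3} \cdot 16} - \frac{22515}{-10080} = - \frac{5299}{6 + \frac{256}{3}} - - \frac{1501}{672} = - \frac{5299}{\frac{274}{3}} + \frac{1501}{672} = \left(-5299\right) \frac{3}{274} + \frac{1501}{672} = - \frac{15897}{274} + \frac{1501}{672} = - \frac{5135755}{92064}$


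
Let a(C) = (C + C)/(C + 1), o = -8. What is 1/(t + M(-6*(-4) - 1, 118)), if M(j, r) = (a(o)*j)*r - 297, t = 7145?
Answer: 7/91360 ≈ 7.6620e-5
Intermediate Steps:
a(C) = 2*C/(1 + C) (a(C) = (2*C)/(1 + C) = 2*C/(1 + C))
M(j, r) = -297 + 16*j*r/7 (M(j, r) = ((2*(-8)/(1 - 8))*j)*r - 297 = ((2*(-8)/(-7))*j)*r - 297 = ((2*(-8)*(-1/7))*j)*r - 297 = (16*j/7)*r - 297 = 16*j*r/7 - 297 = -297 + 16*j*r/7)
1/(t + M(-6*(-4) - 1, 118)) = 1/(7145 + (-297 + (16/7)*(-6*(-4) - 1)*118)) = 1/(7145 + (-297 + (16/7)*(24 - 1)*118)) = 1/(7145 + (-297 + (16/7)*23*118)) = 1/(7145 + (-297 + 43424/7)) = 1/(7145 + 41345/7) = 1/(91360/7) = 7/91360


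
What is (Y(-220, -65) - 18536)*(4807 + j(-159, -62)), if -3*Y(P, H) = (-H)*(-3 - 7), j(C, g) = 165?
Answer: -273251176/3 ≈ -9.1084e+7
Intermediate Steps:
Y(P, H) = -10*H/3 (Y(P, H) = -(-H)*(-3 - 7)/3 = -(-H)*(-10)/3 = -10*H/3)
(Y(-220, -65) - 18536)*(4807 + j(-159, -62)) = (-10/3*(-65) - 18536)*(4807 + 165) = (650/3 - 18536)*4972 = -54958/3*4972 = -273251176/3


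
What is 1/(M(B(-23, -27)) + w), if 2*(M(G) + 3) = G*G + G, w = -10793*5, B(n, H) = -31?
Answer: -1/53503 ≈ -1.8691e-5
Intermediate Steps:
w = -53965
M(G) = -3 + G/2 + G²/2 (M(G) = -3 + (G*G + G)/2 = -3 + (G² + G)/2 = -3 + (G + G²)/2 = -3 + (G/2 + G²/2) = -3 + G/2 + G²/2)
1/(M(B(-23, -27)) + w) = 1/((-3 + (½)*(-31) + (½)*(-31)²) - 53965) = 1/((-3 - 31/2 + (½)*961) - 53965) = 1/((-3 - 31/2 + 961/2) - 53965) = 1/(462 - 53965) = 1/(-53503) = -1/53503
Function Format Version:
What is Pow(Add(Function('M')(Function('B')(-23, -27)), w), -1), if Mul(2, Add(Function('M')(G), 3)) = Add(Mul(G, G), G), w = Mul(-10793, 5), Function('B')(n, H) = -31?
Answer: Rational(-1, 53503) ≈ -1.8691e-5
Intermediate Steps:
w = -53965
Function('M')(G) = Add(-3, Mul(Rational(1, 2), G), Mul(Rational(1, 2), Pow(G, 2))) (Function('M')(G) = Add(-3, Mul(Rational(1, 2), Add(Mul(G, G), G))) = Add(-3, Mul(Rational(1, 2), Add(Pow(G, 2), G))) = Add(-3, Mul(Rational(1, 2), Add(G, Pow(G, 2)))) = Add(-3, Add(Mul(Rational(1, 2), G), Mul(Rational(1, 2), Pow(G, 2)))) = Add(-3, Mul(Rational(1, 2), G), Mul(Rational(1, 2), Pow(G, 2))))
Pow(Add(Function('M')(Function('B')(-23, -27)), w), -1) = Pow(Add(Add(-3, Mul(Rational(1, 2), -31), Mul(Rational(1, 2), Pow(-31, 2))), -53965), -1) = Pow(Add(Add(-3, Rational(-31, 2), Mul(Rational(1, 2), 961)), -53965), -1) = Pow(Add(Add(-3, Rational(-31, 2), Rational(961, 2)), -53965), -1) = Pow(Add(462, -53965), -1) = Pow(-53503, -1) = Rational(-1, 53503)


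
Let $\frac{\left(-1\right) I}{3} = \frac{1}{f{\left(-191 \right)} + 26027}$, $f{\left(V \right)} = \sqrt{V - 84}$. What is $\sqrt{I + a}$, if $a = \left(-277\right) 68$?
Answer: $\sqrt{5} \sqrt{\frac{-98048915 - 18836 i \sqrt{11}}{26027 + 5 i \sqrt{11}}} \approx 2.6756 \cdot 10^{-10} + 137.24 i$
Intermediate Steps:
$a = -18836$
$f{\left(V \right)} = \sqrt{-84 + V}$
$I = - \frac{3}{26027 + 5 i \sqrt{11}}$ ($I = - \frac{3}{\sqrt{-84 - 191} + 26027} = - \frac{3}{\sqrt{-275} + 26027} = - \frac{3}{5 i \sqrt{11} + 26027} = - \frac{3}{26027 + 5 i \sqrt{11}} \approx -0.00011526 + 7.3441 \cdot 10^{-8} i$)
$\sqrt{I + a} = \sqrt{\left(- \frac{26027}{225801668} + \frac{5 i \sqrt{11}}{225801668}\right) - 18836} = \sqrt{- \frac{4253200244475}{225801668} + \frac{5 i \sqrt{11}}{225801668}}$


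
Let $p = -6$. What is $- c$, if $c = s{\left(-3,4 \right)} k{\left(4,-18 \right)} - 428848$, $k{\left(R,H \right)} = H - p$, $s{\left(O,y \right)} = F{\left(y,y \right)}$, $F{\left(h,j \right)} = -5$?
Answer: $428788$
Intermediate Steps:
$s{\left(O,y \right)} = -5$
$k{\left(R,H \right)} = 6 + H$ ($k{\left(R,H \right)} = H - -6 = H + 6 = 6 + H$)
$c = -428788$ ($c = - 5 \left(6 - 18\right) - 428848 = \left(-5\right) \left(-12\right) - 428848 = 60 - 428848 = -428788$)
$- c = \left(-1\right) \left(-428788\right) = 428788$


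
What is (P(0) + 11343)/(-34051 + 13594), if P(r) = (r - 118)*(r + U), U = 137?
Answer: 4823/20457 ≈ 0.23576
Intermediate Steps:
P(r) = (-118 + r)*(137 + r) (P(r) = (r - 118)*(r + 137) = (-118 + r)*(137 + r))
(P(0) + 11343)/(-34051 + 13594) = ((-16166 + 0² + 19*0) + 11343)/(-34051 + 13594) = ((-16166 + 0 + 0) + 11343)/(-20457) = (-16166 + 11343)*(-1/20457) = -4823*(-1/20457) = 4823/20457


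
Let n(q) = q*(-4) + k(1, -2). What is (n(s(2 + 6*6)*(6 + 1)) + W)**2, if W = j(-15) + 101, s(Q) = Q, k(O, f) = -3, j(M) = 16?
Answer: 902500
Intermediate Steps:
n(q) = -3 - 4*q (n(q) = q*(-4) - 3 = -4*q - 3 = -3 - 4*q)
W = 117 (W = 16 + 101 = 117)
(n(s(2 + 6*6)*(6 + 1)) + W)**2 = ((-3 - 4*(2 + 6*6)*(6 + 1)) + 117)**2 = ((-3 - 4*(2 + 36)*7) + 117)**2 = ((-3 - 152*7) + 117)**2 = ((-3 - 4*266) + 117)**2 = ((-3 - 1064) + 117)**2 = (-1067 + 117)**2 = (-950)**2 = 902500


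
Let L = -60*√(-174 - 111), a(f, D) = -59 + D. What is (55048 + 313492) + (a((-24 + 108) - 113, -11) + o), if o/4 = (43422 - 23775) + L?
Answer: 447058 - 240*I*√285 ≈ 4.4706e+5 - 4051.7*I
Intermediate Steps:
L = -60*I*√285 ≈ -1012.9*I
o = 78588 - 240*I*√285 (o = 4*((43422 - 23775) - 60*I*√285) = 4*(19647 - 60*I*√285) = 78588 - 240*I*√285 ≈ 78588.0 - 4051.7*I)
(55048 + 313492) + (a((-24 + 108) - 113, -11) + o) = (55048 + 313492) + ((-59 - 11) + (78588 - 240*I*√285)) = 368540 + (-70 + (78588 - 240*I*√285)) = 368540 + (78518 - 240*I*√285) = 447058 - 240*I*√285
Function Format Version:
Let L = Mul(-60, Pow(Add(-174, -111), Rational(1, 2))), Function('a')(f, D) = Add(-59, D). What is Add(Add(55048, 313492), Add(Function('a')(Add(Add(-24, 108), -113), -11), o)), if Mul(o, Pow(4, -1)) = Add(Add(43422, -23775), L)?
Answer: Add(447058, Mul(-240, I, Pow(285, Rational(1, 2)))) ≈ Add(4.4706e+5, Mul(-4051.7, I))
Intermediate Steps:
L = Mul(-60, I, Pow(285, Rational(1, 2))) (L = Mul(-60, Pow(-285, Rational(1, 2))) = Mul(-60, Mul(I, Pow(285, Rational(1, 2)))) = Mul(-60, I, Pow(285, Rational(1, 2))) ≈ Mul(-1012.9, I))
o = Add(78588, Mul(-240, I, Pow(285, Rational(1, 2)))) (o = Mul(4, Add(Add(43422, -23775), Mul(-60, I, Pow(285, Rational(1, 2))))) = Mul(4, Add(19647, Mul(-60, I, Pow(285, Rational(1, 2))))) = Add(78588, Mul(-240, I, Pow(285, Rational(1, 2)))) ≈ Add(78588., Mul(-4051.7, I)))
Add(Add(55048, 313492), Add(Function('a')(Add(Add(-24, 108), -113), -11), o)) = Add(Add(55048, 313492), Add(Add(-59, -11), Add(78588, Mul(-240, I, Pow(285, Rational(1, 2)))))) = Add(368540, Add(-70, Add(78588, Mul(-240, I, Pow(285, Rational(1, 2)))))) = Add(368540, Add(78518, Mul(-240, I, Pow(285, Rational(1, 2))))) = Add(447058, Mul(-240, I, Pow(285, Rational(1, 2))))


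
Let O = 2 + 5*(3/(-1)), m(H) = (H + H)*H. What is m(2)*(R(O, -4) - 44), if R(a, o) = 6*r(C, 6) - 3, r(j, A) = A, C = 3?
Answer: -88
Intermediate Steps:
m(H) = 2*H**2 (m(H) = (2*H)*H = 2*H**2)
O = -13 (O = 2 + 5*(3*(-1)) = 2 + 5*(-3) = 2 - 15 = -13)
R(a, o) = 33 (R(a, o) = 6*6 - 3 = 36 - 3 = 33)
m(2)*(R(O, -4) - 44) = (2*2**2)*(33 - 44) = (2*4)*(-11) = 8*(-11) = -88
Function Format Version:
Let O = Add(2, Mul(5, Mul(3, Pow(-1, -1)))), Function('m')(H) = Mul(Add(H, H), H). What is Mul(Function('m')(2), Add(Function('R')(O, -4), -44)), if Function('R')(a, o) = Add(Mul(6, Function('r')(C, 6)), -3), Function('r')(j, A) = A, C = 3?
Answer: -88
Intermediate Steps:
Function('m')(H) = Mul(2, Pow(H, 2)) (Function('m')(H) = Mul(Mul(2, H), H) = Mul(2, Pow(H, 2)))
O = -13 (O = Add(2, Mul(5, Mul(3, -1))) = Add(2, Mul(5, -3)) = Add(2, -15) = -13)
Function('R')(a, o) = 33 (Function('R')(a, o) = Add(Mul(6, 6), -3) = Add(36, -3) = 33)
Mul(Function('m')(2), Add(Function('R')(O, -4), -44)) = Mul(Mul(2, Pow(2, 2)), Add(33, -44)) = Mul(Mul(2, 4), -11) = Mul(8, -11) = -88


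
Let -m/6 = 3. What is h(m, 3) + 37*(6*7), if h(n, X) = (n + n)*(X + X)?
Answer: 1338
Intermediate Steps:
m = -18 (m = -6*3 = -18)
h(n, X) = 4*X*n (h(n, X) = (2*n)*(2*X) = 4*X*n)
h(m, 3) + 37*(6*7) = 4*3*(-18) + 37*(6*7) = -216 + 37*42 = -216 + 1554 = 1338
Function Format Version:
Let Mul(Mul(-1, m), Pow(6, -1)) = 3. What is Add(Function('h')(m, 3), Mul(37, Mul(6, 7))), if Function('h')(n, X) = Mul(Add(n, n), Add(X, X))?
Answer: 1338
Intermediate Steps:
m = -18 (m = Mul(-6, 3) = -18)
Function('h')(n, X) = Mul(4, X, n) (Function('h')(n, X) = Mul(Mul(2, n), Mul(2, X)) = Mul(4, X, n))
Add(Function('h')(m, 3), Mul(37, Mul(6, 7))) = Add(Mul(4, 3, -18), Mul(37, Mul(6, 7))) = Add(-216, Mul(37, 42)) = Add(-216, 1554) = 1338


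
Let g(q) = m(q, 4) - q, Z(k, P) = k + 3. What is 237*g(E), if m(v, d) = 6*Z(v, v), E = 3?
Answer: 7821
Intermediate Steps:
Z(k, P) = 3 + k
m(v, d) = 18 + 6*v (m(v, d) = 6*(3 + v) = 18 + 6*v)
g(q) = 18 + 5*q (g(q) = (18 + 6*q) - q = 18 + 5*q)
237*g(E) = 237*(18 + 5*3) = 237*(18 + 15) = 237*33 = 7821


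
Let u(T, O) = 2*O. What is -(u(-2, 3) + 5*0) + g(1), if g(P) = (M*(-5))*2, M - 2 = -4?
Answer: 14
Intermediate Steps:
M = -2 (M = 2 - 4 = -2)
g(P) = 20 (g(P) = -2*(-5)*2 = 10*2 = 20)
-(u(-2, 3) + 5*0) + g(1) = -(2*3 + 5*0) + 20 = -(6 + 0) + 20 = -1*6 + 20 = -6 + 20 = 14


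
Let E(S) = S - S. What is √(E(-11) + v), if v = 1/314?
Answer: √314/314 ≈ 0.056433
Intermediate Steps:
v = 1/314 ≈ 0.0031847
E(S) = 0
√(E(-11) + v) = √(0 + 1/314) = √(1/314) = √314/314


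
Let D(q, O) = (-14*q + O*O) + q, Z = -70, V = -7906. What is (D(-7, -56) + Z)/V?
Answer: -3157/7906 ≈ -0.39932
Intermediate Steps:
D(q, O) = O**2 - 13*q (D(q, O) = (-14*q + O**2) + q = (O**2 - 14*q) + q = O**2 - 13*q)
(D(-7, -56) + Z)/V = (((-56)**2 - 13*(-7)) - 70)/(-7906) = ((3136 + 91) - 70)*(-1/7906) = (3227 - 70)*(-1/7906) = 3157*(-1/7906) = -3157/7906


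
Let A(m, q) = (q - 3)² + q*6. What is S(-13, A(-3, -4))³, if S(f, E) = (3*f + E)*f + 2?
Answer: 6229504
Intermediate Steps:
A(m, q) = (-3 + q)² + 6*q
S(f, E) = 2 + f*(E + 3*f) (S(f, E) = (E + 3*f)*f + 2 = f*(E + 3*f) + 2 = 2 + f*(E + 3*f))
S(-13, A(-3, -4))³ = (2 + 3*(-13)² + (9 + (-4)²)*(-13))³ = (2 + 3*169 + (9 + 16)*(-13))³ = (2 + 507 + 25*(-13))³ = (2 + 507 - 325)³ = 184³ = 6229504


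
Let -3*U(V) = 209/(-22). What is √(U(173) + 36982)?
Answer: 53*√474/6 ≈ 192.32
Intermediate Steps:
U(V) = 19/6 (U(V) = -209/(3*(-22)) = -209*(-1)/(3*22) = -⅓*(-19/2) = 19/6)
√(U(173) + 36982) = √(19/6 + 36982) = √(221911/6) = 53*√474/6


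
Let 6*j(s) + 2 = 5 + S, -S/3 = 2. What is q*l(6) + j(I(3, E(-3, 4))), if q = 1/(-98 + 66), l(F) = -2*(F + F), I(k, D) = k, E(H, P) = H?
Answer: 1/4 ≈ 0.25000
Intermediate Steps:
S = -6 (S = -3*2 = -6)
j(s) = -1/2 (j(s) = -1/3 + (5 - 6)/6 = -1/3 + (1/6)*(-1) = -1/3 - 1/6 = -1/2)
l(F) = -4*F
q = -1/32 (q = 1/(-32) = -1/32 ≈ -0.031250)
q*l(6) + j(I(3, E(-3, 4))) = -(-1)*6/8 - 1/2 = -1/32*(-24) - 1/2 = 3/4 - 1/2 = 1/4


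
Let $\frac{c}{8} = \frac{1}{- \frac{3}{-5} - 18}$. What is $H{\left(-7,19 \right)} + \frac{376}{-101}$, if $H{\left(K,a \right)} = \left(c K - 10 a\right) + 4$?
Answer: $- \frac{1638814}{8787} \approx -186.5$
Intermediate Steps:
$c = - \frac{40}{87}$ ($c = \frac{8}{- \frac{3}{-5} - 18} = \frac{8}{\left(-3\right) \left(- \frac{1}{5}\right) - 18} = \frac{8}{\frac{3}{5} - 18} = \frac{8}{- \frac{87}{5}} = 8 \left(- \frac{5}{87}\right) = - \frac{40}{87} \approx -0.45977$)
$H{\left(K,a \right)} = 4 - 10 a - \frac{40 K}{87}$ ($H{\left(K,a \right)} = \left(- \frac{40 K}{87} - 10 a\right) + 4 = \left(- 10 a - \frac{40 K}{87}\right) + 4 = 4 - 10 a - \frac{40 K}{87}$)
$H{\left(-7,19 \right)} + \frac{376}{-101} = \left(4 - 190 - - \frac{280}{87}\right) + \frac{376}{-101} = \left(4 - 190 + \frac{280}{87}\right) + 376 \left(- \frac{1}{101}\right) = - \frac{15902}{87} - \frac{376}{101} = - \frac{1638814}{8787}$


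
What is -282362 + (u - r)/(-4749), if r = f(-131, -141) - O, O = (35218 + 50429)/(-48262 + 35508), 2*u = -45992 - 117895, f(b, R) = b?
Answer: -8550634367890/30284373 ≈ -2.8235e+5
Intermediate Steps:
u = -163887/2 (u = (-45992 - 117895)/2 = (1/2)*(-163887) = -163887/2 ≈ -81944.)
O = -85647/12754 (O = 85647/(-12754) = 85647*(-1/12754) = -85647/12754 ≈ -6.7153)
r = -1585127/12754 (r = -131 - 1*(-85647/12754) = -131 + 85647/12754 = -1585127/12754 ≈ -124.28)
-282362 + (u - r)/(-4749) = -282362 + (-163887/2 - 1*(-1585127/12754))/(-4749) = -282362 + (-163887/2 + 1585127/12754)*(-1/4749) = -282362 - 521761136/6377*(-1/4749) = -282362 + 521761136/30284373 = -8550634367890/30284373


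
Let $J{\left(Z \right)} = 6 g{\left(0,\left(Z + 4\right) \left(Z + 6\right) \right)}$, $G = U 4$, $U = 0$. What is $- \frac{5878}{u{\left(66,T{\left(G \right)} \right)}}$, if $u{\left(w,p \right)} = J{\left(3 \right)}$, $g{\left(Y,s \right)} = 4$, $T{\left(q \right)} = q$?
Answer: $- \frac{2939}{12} \approx -244.92$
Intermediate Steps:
$G = 0$ ($G = 0 \cdot 4 = 0$)
$J{\left(Z \right)} = 24$ ($J{\left(Z \right)} = 6 \cdot 4 = 24$)
$u{\left(w,p \right)} = 24$
$- \frac{5878}{u{\left(66,T{\left(G \right)} \right)}} = - \frac{5878}{24} = \left(-5878\right) \frac{1}{24} = - \frac{2939}{12}$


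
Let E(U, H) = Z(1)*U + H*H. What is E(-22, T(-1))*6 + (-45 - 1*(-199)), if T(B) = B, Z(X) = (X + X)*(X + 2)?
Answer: -632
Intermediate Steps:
Z(X) = 2*X*(2 + X) (Z(X) = (2*X)*(2 + X) = 2*X*(2 + X))
E(U, H) = H² + 6*U (E(U, H) = (2*1*(2 + 1))*U + H*H = (2*1*3)*U + H² = 6*U + H² = H² + 6*U)
E(-22, T(-1))*6 + (-45 - 1*(-199)) = ((-1)² + 6*(-22))*6 + (-45 - 1*(-199)) = (1 - 132)*6 + (-45 + 199) = -131*6 + 154 = -786 + 154 = -632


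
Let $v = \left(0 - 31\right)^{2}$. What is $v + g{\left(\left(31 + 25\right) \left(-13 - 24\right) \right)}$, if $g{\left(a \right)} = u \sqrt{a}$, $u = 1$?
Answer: $961 + 2 i \sqrt{518} \approx 961.0 + 45.519 i$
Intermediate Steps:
$v = 961$ ($v = \left(-31\right)^{2} = 961$)
$g{\left(a \right)} = \sqrt{a}$ ($g{\left(a \right)} = 1 \sqrt{a} = \sqrt{a}$)
$v + g{\left(\left(31 + 25\right) \left(-13 - 24\right) \right)} = 961 + \sqrt{\left(31 + 25\right) \left(-13 - 24\right)} = 961 + \sqrt{56 \left(-37\right)} = 961 + \sqrt{-2072} = 961 + 2 i \sqrt{518}$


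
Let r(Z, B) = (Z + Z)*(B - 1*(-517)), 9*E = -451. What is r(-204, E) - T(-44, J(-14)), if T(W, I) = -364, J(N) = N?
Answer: -570380/3 ≈ -1.9013e+5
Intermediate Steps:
E = -451/9 (E = (⅑)*(-451) = -451/9 ≈ -50.111)
r(Z, B) = 2*Z*(517 + B) (r(Z, B) = (2*Z)*(B + 517) = (2*Z)*(517 + B) = 2*Z*(517 + B))
r(-204, E) - T(-44, J(-14)) = 2*(-204)*(517 - 451/9) - 1*(-364) = 2*(-204)*(4202/9) + 364 = -571472/3 + 364 = -570380/3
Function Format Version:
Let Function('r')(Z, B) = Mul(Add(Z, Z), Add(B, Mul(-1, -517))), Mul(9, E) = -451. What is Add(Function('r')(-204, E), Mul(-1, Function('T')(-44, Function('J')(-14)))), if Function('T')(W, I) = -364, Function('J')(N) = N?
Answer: Rational(-570380, 3) ≈ -1.9013e+5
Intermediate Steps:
E = Rational(-451, 9) (E = Mul(Rational(1, 9), -451) = Rational(-451, 9) ≈ -50.111)
Function('r')(Z, B) = Mul(2, Z, Add(517, B)) (Function('r')(Z, B) = Mul(Mul(2, Z), Add(B, 517)) = Mul(Mul(2, Z), Add(517, B)) = Mul(2, Z, Add(517, B)))
Add(Function('r')(-204, E), Mul(-1, Function('T')(-44, Function('J')(-14)))) = Add(Mul(2, -204, Add(517, Rational(-451, 9))), Mul(-1, -364)) = Add(Mul(2, -204, Rational(4202, 9)), 364) = Add(Rational(-571472, 3), 364) = Rational(-570380, 3)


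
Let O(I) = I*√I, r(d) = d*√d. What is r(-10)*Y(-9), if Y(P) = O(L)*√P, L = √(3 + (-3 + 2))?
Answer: 60*2^(¼)*√5 ≈ 159.55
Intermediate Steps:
r(d) = d^(3/2)
L = √2 (L = √(3 - 1) = √2 ≈ 1.4142)
O(I) = I^(3/2)
Y(P) = 2^(¾)*√P (Y(P) = (√2)^(3/2)*√P = 2^(¾)*√P)
r(-10)*Y(-9) = (-10)^(3/2)*(2^(¾)*√(-9)) = (-10*I*√10)*(2^(¾)*(3*I)) = (-10*I*√10)*(3*I*2^(¾)) = 60*2^(¼)*√5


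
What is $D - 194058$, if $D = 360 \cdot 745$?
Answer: $74142$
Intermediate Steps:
$D = 268200$
$D - 194058 = 268200 - 194058 = 74142$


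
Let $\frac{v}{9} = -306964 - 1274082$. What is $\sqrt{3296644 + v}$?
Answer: $i \sqrt{10932770} \approx 3306.5 i$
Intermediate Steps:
$v = -14229414$ ($v = 9 \left(-306964 - 1274082\right) = 9 \left(-1581046\right) = -14229414$)
$\sqrt{3296644 + v} = \sqrt{3296644 - 14229414} = \sqrt{-10932770} = i \sqrt{10932770}$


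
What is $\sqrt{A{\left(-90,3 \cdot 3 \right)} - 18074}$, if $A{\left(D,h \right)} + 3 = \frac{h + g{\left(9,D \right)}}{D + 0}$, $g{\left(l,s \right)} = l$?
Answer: $\frac{i \sqrt{451930}}{5} \approx 134.45 i$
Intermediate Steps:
$A{\left(D,h \right)} = -3 + \frac{9 + h}{D}$ ($A{\left(D,h \right)} = -3 + \frac{h + 9}{D + 0} = -3 + \frac{9 + h}{D}$)
$\sqrt{A{\left(-90,3 \cdot 3 \right)} - 18074} = \sqrt{\frac{9 + 3 \cdot 3 - -270}{-90} - 18074} = \sqrt{- \frac{9 + 9 + 270}{90} - 18074} = \sqrt{\left(- \frac{1}{90}\right) 288 - 18074} = \sqrt{- \frac{16}{5} - 18074} = \sqrt{- \frac{90386}{5}} = \frac{i \sqrt{451930}}{5}$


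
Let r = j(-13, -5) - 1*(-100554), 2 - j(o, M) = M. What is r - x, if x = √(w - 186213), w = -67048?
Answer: 100561 - I*√253261 ≈ 1.0056e+5 - 503.25*I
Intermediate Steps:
j(o, M) = 2 - M
r = 100561 (r = (2 - 1*(-5)) - 1*(-100554) = (2 + 5) + 100554 = 7 + 100554 = 100561)
x = I*√253261 (x = √(-67048 - 186213) = √(-253261) = I*√253261 ≈ 503.25*I)
r - x = 100561 - I*√253261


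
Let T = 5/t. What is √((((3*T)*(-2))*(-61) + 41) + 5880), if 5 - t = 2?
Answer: √6531 ≈ 80.815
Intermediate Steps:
t = 3 (t = 5 - 1*2 = 5 - 2 = 3)
T = 5/3 ≈ 1.6667
√((((3*T)*(-2))*(-61) + 41) + 5880) = √((((3*(5/3))*(-2))*(-61) + 41) + 5880) = √(((5*(-2))*(-61) + 41) + 5880) = √((-10*(-61) + 41) + 5880) = √((610 + 41) + 5880) = √(651 + 5880) = √6531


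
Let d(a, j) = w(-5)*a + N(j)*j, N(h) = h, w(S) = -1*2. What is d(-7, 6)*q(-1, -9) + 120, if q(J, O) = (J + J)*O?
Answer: 1020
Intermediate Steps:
w(S) = -2
d(a, j) = j**2 - 2*a (d(a, j) = -2*a + j*j = -2*a + j**2 = j**2 - 2*a)
q(J, O) = 2*J*O (q(J, O) = (2*J)*O = 2*J*O)
d(-7, 6)*q(-1, -9) + 120 = (6**2 - 2*(-7))*(2*(-1)*(-9)) + 120 = (36 + 14)*18 + 120 = 50*18 + 120 = 900 + 120 = 1020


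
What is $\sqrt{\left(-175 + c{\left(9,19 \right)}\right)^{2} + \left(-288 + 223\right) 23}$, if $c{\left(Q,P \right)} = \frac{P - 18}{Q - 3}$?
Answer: $\frac{\sqrt{1046581}}{6} \approx 170.5$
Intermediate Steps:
$c{\left(Q,P \right)} = \frac{-18 + P}{-3 + Q}$
$\sqrt{\left(-175 + c{\left(9,19 \right)}\right)^{2} + \left(-288 + 223\right) 23} = \sqrt{\left(-175 + \frac{-18 + 19}{-3 + 9}\right)^{2} + \left(-288 + 223\right) 23} = \sqrt{\left(-175 + \frac{1}{6} \cdot 1\right)^{2} - 1495} = \sqrt{\left(-175 + \frac{1}{6}\right)^{2} - 1495} = \sqrt{\left(- \frac{1049}{6}\right)^{2} - 1495} = \sqrt{\frac{1100401}{36} - 1495} = \sqrt{\frac{1046581}{36}} = \frac{\sqrt{1046581}}{6}$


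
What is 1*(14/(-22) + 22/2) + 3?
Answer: 147/11 ≈ 13.364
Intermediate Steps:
1*(14/(-22) + 22/2) + 3 = 1*(14*(-1/22) + 22*(1/2)) + 3 = 1*(-7/11 + 11) + 3 = 1*(114/11) + 3 = 114/11 + 3 = 147/11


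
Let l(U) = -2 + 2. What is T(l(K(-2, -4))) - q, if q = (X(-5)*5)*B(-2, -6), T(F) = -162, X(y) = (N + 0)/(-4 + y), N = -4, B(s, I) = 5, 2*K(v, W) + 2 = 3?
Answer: -1558/9 ≈ -173.11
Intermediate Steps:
K(v, W) = ½ (K(v, W) = -1 + (½)*3 = -1 + 3/2 = ½)
l(U) = 0
X(y) = -4/(-4 + y) (X(y) = (-4 + 0)/(-4 + y) = -4/(-4 + y))
q = 100/9 (q = (-4/(-4 - 5)*5)*5 = (-4/(-9)*5)*5 = (-4*(-⅑)*5)*5 = ((4/9)*5)*5 = (20/9)*5 = 100/9 ≈ 11.111)
T(l(K(-2, -4))) - q = -162 - 1*100/9 = -162 - 100/9 = -1558/9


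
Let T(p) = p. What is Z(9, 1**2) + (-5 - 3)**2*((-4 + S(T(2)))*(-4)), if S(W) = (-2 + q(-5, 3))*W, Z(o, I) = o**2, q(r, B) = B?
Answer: 593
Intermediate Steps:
S(W) = W (S(W) = (-2 + 3)*W = 1*W = W)
Z(9, 1**2) + (-5 - 3)**2*((-4 + S(T(2)))*(-4)) = 9**2 + (-5 - 3)**2*((-4 + 2)*(-4)) = 81 + (-8)**2*(-2*(-4)) = 81 + 64*8 = 81 + 512 = 593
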